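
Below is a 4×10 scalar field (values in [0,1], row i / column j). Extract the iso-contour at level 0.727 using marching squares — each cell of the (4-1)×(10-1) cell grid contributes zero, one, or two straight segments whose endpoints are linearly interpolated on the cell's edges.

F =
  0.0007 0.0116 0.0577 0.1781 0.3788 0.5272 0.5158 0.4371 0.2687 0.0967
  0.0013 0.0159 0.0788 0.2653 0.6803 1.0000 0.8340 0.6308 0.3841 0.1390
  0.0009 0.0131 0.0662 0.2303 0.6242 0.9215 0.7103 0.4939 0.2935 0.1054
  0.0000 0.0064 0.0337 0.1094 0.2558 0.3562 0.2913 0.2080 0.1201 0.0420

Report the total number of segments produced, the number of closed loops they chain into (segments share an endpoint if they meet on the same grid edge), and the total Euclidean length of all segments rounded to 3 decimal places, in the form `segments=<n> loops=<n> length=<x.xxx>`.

segments=8 loops=1 length=6.595

cell (0,4): code 0100 → (0.423,5.000)–(1.000,4.146)
cell (0,5): code 1100 → (0.664,6.000)–(0.423,5.000)
cell (0,6): code 1000 → (1.000,6.527)–(0.664,6.000)
cell (1,4): code 0110 → (1.000,4.146)–(2.000,4.346)
cell (1,5): code 1011 → (2.000,5.921)–(1.865,6.000)
cell (1,6): code 0001 → (1.865,6.000)–(1.000,6.527)
cell (2,4): code 0010 → (2.000,4.346)–(2.344,5.000)
cell (2,5): code 0001 → (2.344,5.000)–(2.000,5.921)
total: 8 segments, chained into 1 closed loop(s), length Σ = 6.595423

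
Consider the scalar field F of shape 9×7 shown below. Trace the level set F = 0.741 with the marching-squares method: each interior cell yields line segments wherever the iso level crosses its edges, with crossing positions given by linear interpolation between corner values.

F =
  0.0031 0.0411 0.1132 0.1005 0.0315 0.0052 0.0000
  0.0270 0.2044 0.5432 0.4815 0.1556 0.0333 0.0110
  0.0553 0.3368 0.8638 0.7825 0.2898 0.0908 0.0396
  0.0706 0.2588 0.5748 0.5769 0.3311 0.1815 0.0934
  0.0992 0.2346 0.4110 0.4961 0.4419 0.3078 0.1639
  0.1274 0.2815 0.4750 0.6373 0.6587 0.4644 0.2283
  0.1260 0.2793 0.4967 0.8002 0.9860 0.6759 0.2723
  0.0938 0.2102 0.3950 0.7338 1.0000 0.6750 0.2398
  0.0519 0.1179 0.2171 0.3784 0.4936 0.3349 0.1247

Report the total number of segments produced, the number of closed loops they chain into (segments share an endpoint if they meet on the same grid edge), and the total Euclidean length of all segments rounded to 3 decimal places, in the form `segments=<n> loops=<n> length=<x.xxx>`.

cell (1,1): code 0100 → (1.617,2.000)–(2.000,1.767)
cell (1,2): code 1100 → (1.862,3.000)–(1.617,2.000)
cell (1,3): code 1000 → (2.000,3.084)–(1.862,3.000)
cell (2,1): code 0010 → (2.000,1.767)–(2.425,2.000)
cell (2,2): code 0011 → (2.425,2.000)–(2.202,3.000)
cell (2,3): code 0001 → (2.202,3.000)–(2.000,3.084)
cell (5,2): code 0100 → (5.637,3.000)–(6.000,2.805)
cell (5,3): code 1100 → (5.251,4.000)–(5.637,3.000)
cell (5,4): code 1000 → (6.000,4.790)–(5.251,4.000)
cell (6,2): code 0010 → (6.000,2.805)–(6.892,3.000)
cell (6,3): code 0111 → (6.892,3.000)–(7.000,3.027)
cell (6,4): code 1001 → (7.000,4.797)–(6.000,4.790)
cell (7,3): code 0010 → (7.000,3.027)–(7.511,4.000)
cell (7,4): code 0001 → (7.511,4.000)–(7.000,4.797)
total: 14 segments, chained into 2 closed loop(s), length Σ = 10.010395

segments=14 loops=2 length=10.010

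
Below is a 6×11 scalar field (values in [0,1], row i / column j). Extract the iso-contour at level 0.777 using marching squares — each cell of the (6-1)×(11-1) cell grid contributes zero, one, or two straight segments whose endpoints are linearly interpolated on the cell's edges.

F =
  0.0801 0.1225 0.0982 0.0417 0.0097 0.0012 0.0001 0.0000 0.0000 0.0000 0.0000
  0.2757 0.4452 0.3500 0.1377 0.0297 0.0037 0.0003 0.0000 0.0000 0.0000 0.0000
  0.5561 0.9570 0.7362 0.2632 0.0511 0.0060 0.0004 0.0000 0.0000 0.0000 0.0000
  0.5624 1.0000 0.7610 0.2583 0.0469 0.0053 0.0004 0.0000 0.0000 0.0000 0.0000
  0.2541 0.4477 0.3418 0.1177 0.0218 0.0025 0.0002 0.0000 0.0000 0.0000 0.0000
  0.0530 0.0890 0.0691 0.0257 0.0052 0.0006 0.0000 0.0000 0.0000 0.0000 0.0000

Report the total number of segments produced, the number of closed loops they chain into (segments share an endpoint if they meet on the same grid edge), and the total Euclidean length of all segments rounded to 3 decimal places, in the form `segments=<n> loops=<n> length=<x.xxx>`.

segments=6 loops=1 length=5.134

cell (1,0): code 0100 → (1.648,1.000)–(2.000,0.551)
cell (1,1): code 1000 → (2.000,1.815)–(1.648,1.000)
cell (2,0): code 0110 → (2.000,0.551)–(3.000,0.490)
cell (2,1): code 1001 → (3.000,1.933)–(2.000,1.815)
cell (3,0): code 0010 → (3.000,0.490)–(3.404,1.000)
cell (3,1): code 0001 → (3.404,1.000)–(3.000,1.933)
total: 6 segments, chained into 1 closed loop(s), length Σ = 5.133775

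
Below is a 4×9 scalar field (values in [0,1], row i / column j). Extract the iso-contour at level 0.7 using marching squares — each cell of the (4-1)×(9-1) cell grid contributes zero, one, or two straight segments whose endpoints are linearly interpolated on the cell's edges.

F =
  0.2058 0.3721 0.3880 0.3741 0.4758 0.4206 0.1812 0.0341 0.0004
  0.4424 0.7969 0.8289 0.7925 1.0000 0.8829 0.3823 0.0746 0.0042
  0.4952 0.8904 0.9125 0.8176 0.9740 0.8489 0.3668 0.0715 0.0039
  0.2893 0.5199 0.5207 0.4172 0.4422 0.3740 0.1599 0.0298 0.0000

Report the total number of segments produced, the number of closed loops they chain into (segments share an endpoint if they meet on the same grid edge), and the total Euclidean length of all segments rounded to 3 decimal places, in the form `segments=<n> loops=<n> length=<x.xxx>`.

cell (0,0): code 0100 → (0.772,1.000)–(1.000,0.727)
cell (0,1): code 1100 → (0.708,2.000)–(0.772,1.000)
cell (0,2): code 1100 → (0.779,3.000)–(0.708,2.000)
cell (0,3): code 1100 → (0.428,4.000)–(0.779,3.000)
cell (0,4): code 1100 → (0.604,5.000)–(0.428,4.000)
cell (0,5): code 1000 → (1.000,5.365)–(0.604,5.000)
cell (1,0): code 0110 → (1.000,0.727)–(2.000,0.518)
cell (1,5): code 1001 → (2.000,5.309)–(1.000,5.365)
cell (2,0): code 0010 → (2.000,0.518)–(2.514,1.000)
cell (2,1): code 0011 → (2.514,1.000)–(2.542,2.000)
cell (2,2): code 0011 → (2.542,2.000)–(2.294,3.000)
cell (2,3): code 0011 → (2.294,3.000)–(2.515,4.000)
cell (2,4): code 0011 → (2.515,4.000)–(2.314,5.000)
cell (2,5): code 0001 → (2.314,5.000)–(2.000,5.309)
total: 14 segments, chained into 1 closed loop(s), length Σ = 12.217375

segments=14 loops=1 length=12.217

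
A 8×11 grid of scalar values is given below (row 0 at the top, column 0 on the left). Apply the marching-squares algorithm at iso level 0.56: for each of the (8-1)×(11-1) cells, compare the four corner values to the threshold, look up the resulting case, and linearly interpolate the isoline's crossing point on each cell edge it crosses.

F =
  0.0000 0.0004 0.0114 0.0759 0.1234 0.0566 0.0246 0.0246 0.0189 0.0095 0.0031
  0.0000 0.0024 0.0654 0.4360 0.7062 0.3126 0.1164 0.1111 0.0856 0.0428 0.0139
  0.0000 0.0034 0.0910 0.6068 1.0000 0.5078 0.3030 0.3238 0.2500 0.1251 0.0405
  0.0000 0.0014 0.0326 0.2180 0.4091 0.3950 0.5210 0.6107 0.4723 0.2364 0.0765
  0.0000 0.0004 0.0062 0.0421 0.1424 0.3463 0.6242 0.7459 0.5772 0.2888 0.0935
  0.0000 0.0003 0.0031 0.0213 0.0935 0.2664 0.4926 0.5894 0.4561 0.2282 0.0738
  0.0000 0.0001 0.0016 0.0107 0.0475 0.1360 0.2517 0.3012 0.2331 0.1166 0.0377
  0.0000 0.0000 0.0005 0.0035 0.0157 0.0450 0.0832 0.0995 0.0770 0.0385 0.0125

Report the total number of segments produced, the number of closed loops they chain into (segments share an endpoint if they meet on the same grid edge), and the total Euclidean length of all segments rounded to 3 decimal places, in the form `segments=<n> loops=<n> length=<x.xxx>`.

segments=20 loops=2 length=12.556

cell (0,3): code 0100 → (0.749,4.000)–(1.000,3.459)
cell (0,4): code 1000 → (1.000,4.371)–(0.749,4.000)
cell (1,2): code 0100 → (1.726,3.000)–(2.000,2.909)
cell (1,3): code 1110 → (1.000,3.459)–(1.726,3.000)
cell (1,4): code 1001 → (2.000,4.894)–(1.000,4.371)
cell (2,2): code 0010 → (2.000,2.909)–(2.120,3.000)
cell (2,3): code 0011 → (2.120,3.000)–(2.745,4.000)
cell (2,4): code 0001 → (2.745,4.000)–(2.000,4.894)
cell (2,6): code 0100 → (2.823,7.000)–(3.000,6.435)
cell (2,7): code 1000 → (3.000,7.366)–(2.823,7.000)
cell (3,5): code 0100 → (3.378,6.000)–(4.000,5.769)
cell (3,6): code 1110 → (3.000,6.435)–(3.378,6.000)
cell (3,7): code 1101 → (3.836,8.000)–(3.000,7.366)
cell (3,8): code 1000 → (4.000,8.060)–(3.836,8.000)
cell (4,5): code 0010 → (4.000,5.769)–(4.488,6.000)
cell (4,6): code 0111 → (4.488,6.000)–(5.000,6.696)
cell (4,7): code 1011 → (5.000,7.221)–(4.142,8.000)
cell (4,8): code 0001 → (4.142,8.000)–(4.000,8.060)
cell (5,6): code 0010 → (5.000,6.696)–(5.102,7.000)
cell (5,7): code 0001 → (5.102,7.000)–(5.000,7.221)
total: 20 segments, chained into 2 closed loop(s), length Σ = 12.556297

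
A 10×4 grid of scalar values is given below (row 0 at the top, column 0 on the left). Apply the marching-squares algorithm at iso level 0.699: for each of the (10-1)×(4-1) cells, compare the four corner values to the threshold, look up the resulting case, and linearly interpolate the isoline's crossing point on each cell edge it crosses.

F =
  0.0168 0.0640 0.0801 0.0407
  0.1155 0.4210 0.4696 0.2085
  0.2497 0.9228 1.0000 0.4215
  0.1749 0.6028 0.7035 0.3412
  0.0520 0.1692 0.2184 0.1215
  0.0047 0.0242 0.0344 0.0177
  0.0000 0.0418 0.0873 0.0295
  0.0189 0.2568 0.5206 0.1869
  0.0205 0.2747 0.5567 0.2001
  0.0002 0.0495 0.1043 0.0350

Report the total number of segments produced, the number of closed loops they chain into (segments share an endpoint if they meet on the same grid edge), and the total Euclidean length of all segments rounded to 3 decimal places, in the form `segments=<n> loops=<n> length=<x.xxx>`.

cell (1,0): code 0100 → (1.554,1.000)–(2.000,0.668)
cell (1,1): code 1100 → (1.433,2.000)–(1.554,1.000)
cell (1,2): code 1000 → (2.000,2.520)–(1.433,2.000)
cell (2,0): code 0010 → (2.000,0.668)–(2.699,1.000)
cell (2,1): code 0111 → (2.699,1.000)–(3.000,1.955)
cell (2,2): code 1001 → (3.000,2.012)–(2.000,2.520)
cell (3,1): code 0010 → (3.000,1.955)–(3.009,2.000)
cell (3,2): code 0001 → (3.009,2.000)–(3.000,2.012)
total: 8 segments, chained into 1 closed loop(s), length Σ = 5.292179

segments=8 loops=1 length=5.292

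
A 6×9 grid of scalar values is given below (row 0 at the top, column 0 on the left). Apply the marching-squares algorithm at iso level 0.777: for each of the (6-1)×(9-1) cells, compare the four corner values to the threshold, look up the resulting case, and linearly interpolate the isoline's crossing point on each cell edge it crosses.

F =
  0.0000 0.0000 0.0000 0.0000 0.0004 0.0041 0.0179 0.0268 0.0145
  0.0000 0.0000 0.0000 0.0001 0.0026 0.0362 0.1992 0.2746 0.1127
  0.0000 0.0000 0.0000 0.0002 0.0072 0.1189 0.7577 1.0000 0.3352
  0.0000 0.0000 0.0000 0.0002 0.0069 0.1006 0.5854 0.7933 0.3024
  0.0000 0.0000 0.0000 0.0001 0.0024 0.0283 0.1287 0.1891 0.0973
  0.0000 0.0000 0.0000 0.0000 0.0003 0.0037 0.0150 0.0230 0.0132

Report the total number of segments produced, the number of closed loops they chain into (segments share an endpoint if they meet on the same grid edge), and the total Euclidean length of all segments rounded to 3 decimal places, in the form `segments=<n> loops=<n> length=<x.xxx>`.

cell (1,6): code 0100 → (1.693,7.000)–(2.000,6.080)
cell (1,7): code 1000 → (2.000,7.335)–(1.693,7.000)
cell (2,6): code 0110 → (2.000,6.080)–(3.000,6.922)
cell (2,7): code 1001 → (3.000,7.033)–(2.000,7.335)
cell (3,6): code 0010 → (3.000,6.922)–(3.027,7.000)
cell (3,7): code 0001 → (3.027,7.000)–(3.000,7.033)
total: 6 segments, chained into 1 closed loop(s), length Σ = 3.902940

segments=6 loops=1 length=3.903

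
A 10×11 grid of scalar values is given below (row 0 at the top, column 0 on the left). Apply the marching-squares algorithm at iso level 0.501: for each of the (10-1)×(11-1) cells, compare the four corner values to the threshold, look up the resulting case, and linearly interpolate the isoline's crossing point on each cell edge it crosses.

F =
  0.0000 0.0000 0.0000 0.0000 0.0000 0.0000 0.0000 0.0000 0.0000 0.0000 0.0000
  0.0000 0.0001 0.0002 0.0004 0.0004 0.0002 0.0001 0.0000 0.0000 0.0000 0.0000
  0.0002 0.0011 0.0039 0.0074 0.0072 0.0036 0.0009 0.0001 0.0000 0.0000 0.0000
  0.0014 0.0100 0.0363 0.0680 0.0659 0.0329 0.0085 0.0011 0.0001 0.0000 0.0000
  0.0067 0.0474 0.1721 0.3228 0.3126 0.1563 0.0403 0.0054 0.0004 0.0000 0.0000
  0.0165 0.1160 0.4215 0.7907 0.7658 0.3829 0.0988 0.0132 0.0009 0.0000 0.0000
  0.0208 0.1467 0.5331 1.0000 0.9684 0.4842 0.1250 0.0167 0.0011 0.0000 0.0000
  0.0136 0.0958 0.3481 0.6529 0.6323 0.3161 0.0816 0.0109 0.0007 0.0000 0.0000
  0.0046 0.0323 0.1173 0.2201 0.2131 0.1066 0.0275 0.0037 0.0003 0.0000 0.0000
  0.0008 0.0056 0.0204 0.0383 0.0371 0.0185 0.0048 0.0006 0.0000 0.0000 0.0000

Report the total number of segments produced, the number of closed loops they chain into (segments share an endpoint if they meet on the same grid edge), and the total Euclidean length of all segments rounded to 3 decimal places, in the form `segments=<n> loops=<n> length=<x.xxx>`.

cell (4,2): code 0100 → (4.381,3.000)–(5.000,2.215)
cell (4,3): code 1100 → (4.416,4.000)–(4.381,3.000)
cell (4,4): code 1000 → (5.000,4.692)–(4.416,4.000)
cell (5,1): code 0100 → (5.712,2.000)–(6.000,1.917)
cell (5,2): code 1110 → (5.000,2.215)–(5.712,2.000)
cell (5,4): code 1001 → (6.000,4.965)–(5.000,4.692)
cell (6,1): code 0010 → (6.000,1.917)–(6.174,2.000)
cell (6,2): code 0111 → (6.174,2.000)–(7.000,2.502)
cell (6,4): code 1001 → (7.000,4.415)–(6.000,4.965)
cell (7,2): code 0010 → (7.000,2.502)–(7.351,3.000)
cell (7,3): code 0011 → (7.351,3.000)–(7.313,4.000)
cell (7,4): code 0001 → (7.313,4.000)–(7.000,4.415)
total: 12 segments, chained into 1 closed loop(s), length Σ = 9.416729

segments=12 loops=1 length=9.417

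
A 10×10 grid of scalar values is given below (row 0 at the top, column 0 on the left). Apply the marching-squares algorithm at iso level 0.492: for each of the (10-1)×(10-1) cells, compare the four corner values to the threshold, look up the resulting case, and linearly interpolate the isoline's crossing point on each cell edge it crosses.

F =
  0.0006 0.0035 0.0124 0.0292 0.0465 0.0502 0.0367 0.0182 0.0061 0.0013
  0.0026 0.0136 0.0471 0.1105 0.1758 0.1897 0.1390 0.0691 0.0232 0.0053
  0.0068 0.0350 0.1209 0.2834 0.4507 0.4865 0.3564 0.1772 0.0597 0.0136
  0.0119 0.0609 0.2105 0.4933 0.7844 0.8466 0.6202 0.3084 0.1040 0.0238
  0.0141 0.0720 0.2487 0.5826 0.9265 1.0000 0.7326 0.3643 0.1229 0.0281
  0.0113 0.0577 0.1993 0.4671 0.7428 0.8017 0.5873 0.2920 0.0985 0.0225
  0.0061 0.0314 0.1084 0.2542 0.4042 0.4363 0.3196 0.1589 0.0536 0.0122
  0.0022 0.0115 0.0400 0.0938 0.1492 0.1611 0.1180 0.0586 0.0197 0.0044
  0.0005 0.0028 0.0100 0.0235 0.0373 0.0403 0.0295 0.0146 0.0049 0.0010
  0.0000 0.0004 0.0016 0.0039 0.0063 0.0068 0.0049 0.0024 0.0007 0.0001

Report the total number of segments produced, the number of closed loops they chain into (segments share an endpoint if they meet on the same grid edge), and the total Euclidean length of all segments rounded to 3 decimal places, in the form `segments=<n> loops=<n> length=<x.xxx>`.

segments=14 loops=1 length=12.048

cell (2,2): code 0100 → (2.994,3.000)–(3.000,2.995)
cell (2,3): code 1100 → (2.124,4.000)–(2.994,3.000)
cell (2,4): code 1100 → (2.015,5.000)–(2.124,4.000)
cell (2,5): code 1100 → (2.514,6.000)–(2.015,5.000)
cell (2,6): code 1000 → (3.000,6.411)–(2.514,6.000)
cell (3,2): code 0110 → (3.000,2.995)–(4.000,2.729)
cell (3,6): code 1001 → (4.000,6.653)–(3.000,6.411)
cell (4,2): code 0010 → (4.000,2.729)–(4.784,3.000)
cell (4,3): code 0111 → (4.784,3.000)–(5.000,3.090)
cell (4,6): code 1001 → (5.000,6.323)–(4.000,6.653)
cell (5,3): code 0010 → (5.000,3.090)–(5.741,4.000)
cell (5,4): code 0011 → (5.741,4.000)–(5.848,5.000)
cell (5,5): code 0011 → (5.848,5.000)–(5.356,6.000)
cell (5,6): code 0001 → (5.356,6.000)–(5.000,6.323)
total: 14 segments, chained into 1 closed loop(s), length Σ = 12.047551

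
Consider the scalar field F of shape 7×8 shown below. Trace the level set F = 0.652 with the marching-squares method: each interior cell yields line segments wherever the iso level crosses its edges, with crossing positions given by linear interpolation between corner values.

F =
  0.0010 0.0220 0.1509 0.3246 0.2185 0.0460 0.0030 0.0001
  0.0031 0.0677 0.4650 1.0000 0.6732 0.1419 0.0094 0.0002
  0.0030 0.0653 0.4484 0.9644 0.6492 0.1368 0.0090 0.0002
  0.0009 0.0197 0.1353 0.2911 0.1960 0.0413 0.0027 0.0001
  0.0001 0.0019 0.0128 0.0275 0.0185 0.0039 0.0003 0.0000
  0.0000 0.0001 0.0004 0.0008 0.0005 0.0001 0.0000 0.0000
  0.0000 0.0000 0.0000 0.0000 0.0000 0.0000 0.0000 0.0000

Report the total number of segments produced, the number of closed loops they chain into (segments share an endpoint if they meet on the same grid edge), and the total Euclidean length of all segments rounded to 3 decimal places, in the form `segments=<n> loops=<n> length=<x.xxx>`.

cell (0,2): code 0100 → (0.485,3.000)–(1.000,2.350)
cell (0,3): code 1100 → (0.953,4.000)–(0.485,3.000)
cell (0,4): code 1000 → (1.000,4.040)–(0.953,4.000)
cell (1,2): code 0110 → (1.000,2.350)–(2.000,2.395)
cell (1,3): code 1011 → (2.000,3.991)–(1.883,4.000)
cell (1,4): code 0001 → (1.883,4.000)–(1.000,4.040)
cell (2,2): code 0010 → (2.000,2.395)–(2.464,3.000)
cell (2,3): code 0001 → (2.464,3.000)–(2.000,3.991)
total: 8 segments, chained into 1 closed loop(s), length Σ = 5.854911

segments=8 loops=1 length=5.855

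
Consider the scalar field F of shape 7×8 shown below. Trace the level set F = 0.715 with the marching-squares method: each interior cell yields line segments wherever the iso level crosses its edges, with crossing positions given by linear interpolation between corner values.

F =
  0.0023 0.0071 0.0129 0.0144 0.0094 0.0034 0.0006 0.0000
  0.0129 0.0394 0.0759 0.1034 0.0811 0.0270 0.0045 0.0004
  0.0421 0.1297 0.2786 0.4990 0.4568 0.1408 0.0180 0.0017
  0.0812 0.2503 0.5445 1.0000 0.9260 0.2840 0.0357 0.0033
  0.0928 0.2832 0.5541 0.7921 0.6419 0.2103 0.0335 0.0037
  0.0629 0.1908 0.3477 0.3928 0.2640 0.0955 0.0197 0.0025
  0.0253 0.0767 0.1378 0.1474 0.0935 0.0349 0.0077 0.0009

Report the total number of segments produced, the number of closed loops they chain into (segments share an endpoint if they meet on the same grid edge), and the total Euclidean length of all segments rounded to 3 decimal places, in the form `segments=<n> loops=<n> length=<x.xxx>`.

cell (2,2): code 0100 → (2.431,3.000)–(3.000,2.374)
cell (2,3): code 1100 → (2.550,4.000)–(2.431,3.000)
cell (2,4): code 1000 → (3.000,4.329)–(2.550,4.000)
cell (3,2): code 0110 → (3.000,2.374)–(4.000,2.676)
cell (3,3): code 1011 → (4.000,3.513)–(3.743,4.000)
cell (3,4): code 0001 → (3.743,4.000)–(3.000,4.329)
cell (4,2): code 0010 → (4.000,2.676)–(4.193,3.000)
cell (4,3): code 0001 → (4.193,3.000)–(4.000,3.513)
total: 8 segments, chained into 1 closed loop(s), length Σ = 5.742476

segments=8 loops=1 length=5.742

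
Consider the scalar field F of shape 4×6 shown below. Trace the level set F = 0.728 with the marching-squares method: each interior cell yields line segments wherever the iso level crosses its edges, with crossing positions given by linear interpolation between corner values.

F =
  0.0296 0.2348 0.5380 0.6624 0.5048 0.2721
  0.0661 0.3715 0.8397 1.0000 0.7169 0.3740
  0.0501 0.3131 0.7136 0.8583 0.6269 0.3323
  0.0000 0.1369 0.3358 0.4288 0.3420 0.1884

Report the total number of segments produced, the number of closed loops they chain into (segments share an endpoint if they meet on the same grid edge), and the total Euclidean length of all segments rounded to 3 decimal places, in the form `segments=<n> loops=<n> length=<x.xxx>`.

cell (0,1): code 0100 → (0.630,2.000)–(1.000,1.761)
cell (0,2): code 1100 → (0.194,3.000)–(0.630,2.000)
cell (0,3): code 1000 → (1.000,3.961)–(0.194,3.000)
cell (1,1): code 0010 → (1.000,1.761)–(1.886,2.000)
cell (1,2): code 0111 → (1.886,2.000)–(2.000,2.100)
cell (1,3): code 1001 → (2.000,3.563)–(1.000,3.961)
cell (2,2): code 0010 → (2.000,2.100)–(2.303,3.000)
cell (2,3): code 0001 → (2.303,3.000)–(2.000,3.563)
total: 8 segments, chained into 1 closed loop(s), length Σ = 6.519891

segments=8 loops=1 length=6.520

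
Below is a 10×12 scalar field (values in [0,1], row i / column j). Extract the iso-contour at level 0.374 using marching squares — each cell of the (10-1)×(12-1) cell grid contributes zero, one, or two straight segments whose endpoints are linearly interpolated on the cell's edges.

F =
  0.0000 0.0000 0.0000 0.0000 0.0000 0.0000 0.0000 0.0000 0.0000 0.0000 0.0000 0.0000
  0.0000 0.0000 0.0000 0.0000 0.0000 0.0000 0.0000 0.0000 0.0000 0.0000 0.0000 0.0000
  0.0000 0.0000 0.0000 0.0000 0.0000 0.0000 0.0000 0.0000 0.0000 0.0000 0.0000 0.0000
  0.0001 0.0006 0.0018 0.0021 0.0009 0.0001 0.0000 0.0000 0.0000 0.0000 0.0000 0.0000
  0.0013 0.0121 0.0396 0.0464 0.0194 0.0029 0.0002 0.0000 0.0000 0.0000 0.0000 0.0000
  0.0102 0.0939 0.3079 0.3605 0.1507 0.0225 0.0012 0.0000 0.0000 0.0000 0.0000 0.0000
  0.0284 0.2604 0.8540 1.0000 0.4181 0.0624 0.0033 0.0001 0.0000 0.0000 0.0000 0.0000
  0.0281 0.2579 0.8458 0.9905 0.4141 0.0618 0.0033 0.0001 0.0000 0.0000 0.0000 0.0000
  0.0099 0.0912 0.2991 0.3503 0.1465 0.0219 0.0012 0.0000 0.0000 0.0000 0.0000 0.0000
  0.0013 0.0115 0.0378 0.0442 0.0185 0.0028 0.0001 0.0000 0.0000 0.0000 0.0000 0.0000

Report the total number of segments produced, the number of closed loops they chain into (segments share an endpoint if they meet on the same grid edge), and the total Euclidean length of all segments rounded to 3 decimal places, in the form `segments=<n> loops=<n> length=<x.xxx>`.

segments=10 loops=1 length=9.356

cell (5,1): code 0100 → (5.121,2.000)–(6.000,1.191)
cell (5,2): code 1100 → (5.021,3.000)–(5.121,2.000)
cell (5,3): code 1100 → (5.835,4.000)–(5.021,3.000)
cell (5,4): code 1000 → (6.000,4.124)–(5.835,4.000)
cell (6,1): code 0110 → (6.000,1.191)–(7.000,1.197)
cell (6,4): code 1001 → (7.000,4.114)–(6.000,4.124)
cell (7,1): code 0010 → (7.000,1.197)–(7.863,2.000)
cell (7,2): code 0011 → (7.863,2.000)–(7.963,3.000)
cell (7,3): code 0011 → (7.963,3.000)–(7.150,4.000)
cell (7,4): code 0001 → (7.150,4.000)–(7.000,4.114)
total: 10 segments, chained into 1 closed loop(s), length Σ = 9.355616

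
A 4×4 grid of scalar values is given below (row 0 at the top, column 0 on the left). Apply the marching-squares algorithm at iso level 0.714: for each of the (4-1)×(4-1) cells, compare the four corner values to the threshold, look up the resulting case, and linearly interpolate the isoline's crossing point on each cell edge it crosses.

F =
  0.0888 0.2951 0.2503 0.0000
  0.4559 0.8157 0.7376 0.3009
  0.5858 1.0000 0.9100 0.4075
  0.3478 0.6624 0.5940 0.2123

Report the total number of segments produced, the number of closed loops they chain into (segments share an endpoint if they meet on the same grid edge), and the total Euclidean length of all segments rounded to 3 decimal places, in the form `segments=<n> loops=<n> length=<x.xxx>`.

cell (0,0): code 0100 → (0.805,1.000)–(1.000,0.717)
cell (0,1): code 1100 → (0.952,2.000)–(0.805,1.000)
cell (0,2): code 1000 → (1.000,2.054)–(0.952,2.000)
cell (1,0): code 0110 → (1.000,0.717)–(2.000,0.310)
cell (1,2): code 1001 → (2.000,2.390)–(1.000,2.054)
cell (2,0): code 0010 → (2.000,0.310)–(2.847,1.000)
cell (2,1): code 0011 → (2.847,1.000)–(2.620,2.000)
cell (2,2): code 0001 → (2.620,2.000)–(2.000,2.390)
total: 8 segments, chained into 1 closed loop(s), length Σ = 6.412834

segments=8 loops=1 length=6.413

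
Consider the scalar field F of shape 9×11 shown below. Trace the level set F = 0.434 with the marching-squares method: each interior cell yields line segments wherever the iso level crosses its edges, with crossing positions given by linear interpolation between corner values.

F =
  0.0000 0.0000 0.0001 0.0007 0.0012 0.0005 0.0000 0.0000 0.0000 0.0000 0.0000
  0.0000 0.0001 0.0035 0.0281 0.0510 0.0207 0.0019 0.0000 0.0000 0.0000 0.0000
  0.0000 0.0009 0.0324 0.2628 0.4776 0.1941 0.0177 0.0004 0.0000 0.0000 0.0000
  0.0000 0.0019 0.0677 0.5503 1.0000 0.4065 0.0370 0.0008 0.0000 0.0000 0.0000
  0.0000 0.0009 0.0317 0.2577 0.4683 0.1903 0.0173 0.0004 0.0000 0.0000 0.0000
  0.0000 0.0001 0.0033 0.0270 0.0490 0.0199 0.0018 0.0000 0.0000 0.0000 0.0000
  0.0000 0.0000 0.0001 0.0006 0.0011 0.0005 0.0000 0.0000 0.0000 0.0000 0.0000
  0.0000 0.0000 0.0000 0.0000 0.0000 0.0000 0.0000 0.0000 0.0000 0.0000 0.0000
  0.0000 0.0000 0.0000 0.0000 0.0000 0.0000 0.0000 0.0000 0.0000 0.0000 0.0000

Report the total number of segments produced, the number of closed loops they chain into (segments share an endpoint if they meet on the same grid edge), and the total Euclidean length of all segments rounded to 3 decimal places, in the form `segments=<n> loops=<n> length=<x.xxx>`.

cell (1,3): code 0100 → (1.898,4.000)–(2.000,3.797)
cell (1,4): code 1000 → (2.000,4.154)–(1.898,4.000)
cell (2,2): code 0100 → (2.595,3.000)–(3.000,2.759)
cell (2,3): code 1110 → (2.000,3.797)–(2.595,3.000)
cell (2,4): code 1001 → (3.000,4.954)–(2.000,4.154)
cell (3,2): code 0010 → (3.000,2.759)–(3.397,3.000)
cell (3,3): code 0111 → (3.397,3.000)–(4.000,3.837)
cell (3,4): code 1001 → (4.000,4.123)–(3.000,4.954)
cell (4,3): code 0010 → (4.000,3.837)–(4.082,4.000)
cell (4,4): code 0001 → (4.082,4.000)–(4.000,4.123)
total: 10 segments, chained into 1 closed loop(s), length Σ = 6.284520

segments=10 loops=1 length=6.285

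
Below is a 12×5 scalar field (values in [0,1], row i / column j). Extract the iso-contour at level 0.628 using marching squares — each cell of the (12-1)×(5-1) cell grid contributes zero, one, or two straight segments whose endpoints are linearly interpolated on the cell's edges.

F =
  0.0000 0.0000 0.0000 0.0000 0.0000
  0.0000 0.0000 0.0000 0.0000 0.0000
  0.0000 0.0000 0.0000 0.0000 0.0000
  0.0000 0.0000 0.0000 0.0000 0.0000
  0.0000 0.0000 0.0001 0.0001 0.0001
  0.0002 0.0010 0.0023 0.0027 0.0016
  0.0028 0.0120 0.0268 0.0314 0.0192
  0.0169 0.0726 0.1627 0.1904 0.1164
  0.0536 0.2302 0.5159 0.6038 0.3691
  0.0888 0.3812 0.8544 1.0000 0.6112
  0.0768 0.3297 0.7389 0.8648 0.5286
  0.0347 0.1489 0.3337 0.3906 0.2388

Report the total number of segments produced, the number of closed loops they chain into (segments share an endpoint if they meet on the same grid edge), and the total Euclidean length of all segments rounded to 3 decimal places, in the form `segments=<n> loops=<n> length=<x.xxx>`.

segments=8 loops=1 length=7.525

cell (8,1): code 0100 → (8.331,2.000)–(9.000,1.522)
cell (8,2): code 1100 → (8.061,3.000)–(8.331,2.000)
cell (8,3): code 1000 → (9.000,3.957)–(8.061,3.000)
cell (9,1): code 0110 → (9.000,1.522)–(10.000,1.729)
cell (9,3): code 1001 → (10.000,3.704)–(9.000,3.957)
cell (10,1): code 0010 → (10.000,1.729)–(10.274,2.000)
cell (10,2): code 0011 → (10.274,2.000)–(10.499,3.000)
cell (10,3): code 0001 → (10.499,3.000)–(10.000,3.704)
total: 8 segments, chained into 1 closed loop(s), length Σ = 7.525086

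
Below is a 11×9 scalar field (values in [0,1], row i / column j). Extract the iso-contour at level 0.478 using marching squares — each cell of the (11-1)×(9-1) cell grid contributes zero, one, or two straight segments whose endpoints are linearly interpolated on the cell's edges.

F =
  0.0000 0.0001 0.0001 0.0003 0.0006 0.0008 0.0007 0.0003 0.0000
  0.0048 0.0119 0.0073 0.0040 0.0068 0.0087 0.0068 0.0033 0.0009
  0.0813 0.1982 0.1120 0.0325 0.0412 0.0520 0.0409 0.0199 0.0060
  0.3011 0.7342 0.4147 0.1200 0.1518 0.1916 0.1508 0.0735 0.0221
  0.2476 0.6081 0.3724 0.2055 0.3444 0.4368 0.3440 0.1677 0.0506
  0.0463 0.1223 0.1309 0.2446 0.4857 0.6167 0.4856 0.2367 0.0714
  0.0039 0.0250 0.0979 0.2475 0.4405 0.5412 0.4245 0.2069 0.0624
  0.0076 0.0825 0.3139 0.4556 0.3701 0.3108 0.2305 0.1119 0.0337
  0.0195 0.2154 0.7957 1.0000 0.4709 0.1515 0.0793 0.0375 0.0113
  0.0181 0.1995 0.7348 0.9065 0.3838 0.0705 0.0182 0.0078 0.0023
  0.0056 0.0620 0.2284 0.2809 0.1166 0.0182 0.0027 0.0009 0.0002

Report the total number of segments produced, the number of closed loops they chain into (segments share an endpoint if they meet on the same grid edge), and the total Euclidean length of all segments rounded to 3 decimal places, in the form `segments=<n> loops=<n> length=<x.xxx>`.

cell (2,0): code 0100 → (2.522,1.000)–(3.000,0.408)
cell (2,1): code 1000 → (3.000,1.802)–(2.522,1.000)
cell (3,0): code 0110 → (3.000,0.408)–(4.000,0.639)
cell (3,1): code 1001 → (4.000,1.552)–(3.000,1.802)
cell (4,0): code 0010 → (4.000,0.639)–(4.268,1.000)
cell (4,1): code 0001 → (4.268,1.000)–(4.000,1.552)
cell (4,3): code 0100 → (4.946,4.000)–(5.000,3.968)
cell (4,4): code 1100 → (4.229,5.000)–(4.946,4.000)
cell (4,5): code 1100 → (4.946,6.000)–(4.229,5.000)
cell (4,6): code 1000 → (5.000,6.031)–(4.946,6.000)
cell (5,3): code 0010 → (5.000,3.968)–(5.170,4.000)
cell (5,4): code 0111 → (5.170,4.000)–(6.000,4.372)
cell (5,5): code 1011 → (6.000,5.542)–(5.124,6.000)
cell (5,6): code 0001 → (5.124,6.000)–(5.000,6.031)
cell (6,4): code 0010 → (6.000,4.372)–(6.274,5.000)
cell (6,5): code 0001 → (6.274,5.000)–(6.000,5.542)
cell (7,1): code 0100 → (7.341,2.000)–(8.000,1.453)
cell (7,2): code 1100 → (7.041,3.000)–(7.341,2.000)
cell (7,3): code 1000 → (8.000,3.987)–(7.041,3.000)
cell (8,1): code 0110 → (8.000,1.453)–(9.000,1.520)
cell (8,3): code 1001 → (9.000,3.820)–(8.000,3.987)
cell (9,1): code 0010 → (9.000,1.520)–(9.507,2.000)
cell (9,2): code 0011 → (9.507,2.000)–(9.685,3.000)
cell (9,3): code 0001 → (9.685,3.000)–(9.000,3.820)
total: 24 segments, chained into 3 closed loop(s), length Σ = 18.965724

segments=24 loops=3 length=18.966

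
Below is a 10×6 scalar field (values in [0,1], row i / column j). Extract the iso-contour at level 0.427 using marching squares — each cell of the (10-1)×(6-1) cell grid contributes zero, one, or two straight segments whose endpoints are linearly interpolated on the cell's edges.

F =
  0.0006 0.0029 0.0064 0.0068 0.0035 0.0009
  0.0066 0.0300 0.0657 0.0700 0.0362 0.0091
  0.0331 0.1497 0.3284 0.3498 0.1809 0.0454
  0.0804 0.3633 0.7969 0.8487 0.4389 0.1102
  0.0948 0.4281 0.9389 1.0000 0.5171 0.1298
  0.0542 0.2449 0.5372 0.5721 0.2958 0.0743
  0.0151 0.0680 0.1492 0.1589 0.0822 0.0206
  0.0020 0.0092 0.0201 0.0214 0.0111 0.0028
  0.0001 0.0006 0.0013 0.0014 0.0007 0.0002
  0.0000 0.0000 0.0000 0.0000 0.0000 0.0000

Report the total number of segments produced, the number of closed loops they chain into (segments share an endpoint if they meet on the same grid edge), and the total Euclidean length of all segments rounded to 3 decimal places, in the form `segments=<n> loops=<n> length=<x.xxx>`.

cell (2,1): code 0100 → (2.210,2.000)–(3.000,1.147)
cell (2,2): code 1100 → (2.155,3.000)–(2.210,2.000)
cell (2,3): code 1100 → (2.954,4.000)–(2.155,3.000)
cell (2,4): code 1000 → (3.000,4.036)–(2.954,4.000)
cell (3,0): code 0100 → (3.983,1.000)–(4.000,0.997)
cell (3,1): code 1110 → (3.000,1.147)–(3.983,1.000)
cell (3,4): code 1001 → (4.000,4.233)–(3.000,4.036)
cell (4,0): code 0010 → (4.000,0.997)–(4.006,1.000)
cell (4,1): code 0111 → (4.006,1.000)–(5.000,1.623)
cell (4,3): code 1011 → (5.000,3.525)–(4.407,4.000)
cell (4,4): code 0001 → (4.407,4.000)–(4.000,4.233)
cell (5,1): code 0010 → (5.000,1.623)–(5.284,2.000)
cell (5,2): code 0011 → (5.284,2.000)–(5.351,3.000)
cell (5,3): code 0001 → (5.351,3.000)–(5.000,3.525)
total: 14 segments, chained into 1 closed loop(s), length Σ = 10.047458

segments=14 loops=1 length=10.047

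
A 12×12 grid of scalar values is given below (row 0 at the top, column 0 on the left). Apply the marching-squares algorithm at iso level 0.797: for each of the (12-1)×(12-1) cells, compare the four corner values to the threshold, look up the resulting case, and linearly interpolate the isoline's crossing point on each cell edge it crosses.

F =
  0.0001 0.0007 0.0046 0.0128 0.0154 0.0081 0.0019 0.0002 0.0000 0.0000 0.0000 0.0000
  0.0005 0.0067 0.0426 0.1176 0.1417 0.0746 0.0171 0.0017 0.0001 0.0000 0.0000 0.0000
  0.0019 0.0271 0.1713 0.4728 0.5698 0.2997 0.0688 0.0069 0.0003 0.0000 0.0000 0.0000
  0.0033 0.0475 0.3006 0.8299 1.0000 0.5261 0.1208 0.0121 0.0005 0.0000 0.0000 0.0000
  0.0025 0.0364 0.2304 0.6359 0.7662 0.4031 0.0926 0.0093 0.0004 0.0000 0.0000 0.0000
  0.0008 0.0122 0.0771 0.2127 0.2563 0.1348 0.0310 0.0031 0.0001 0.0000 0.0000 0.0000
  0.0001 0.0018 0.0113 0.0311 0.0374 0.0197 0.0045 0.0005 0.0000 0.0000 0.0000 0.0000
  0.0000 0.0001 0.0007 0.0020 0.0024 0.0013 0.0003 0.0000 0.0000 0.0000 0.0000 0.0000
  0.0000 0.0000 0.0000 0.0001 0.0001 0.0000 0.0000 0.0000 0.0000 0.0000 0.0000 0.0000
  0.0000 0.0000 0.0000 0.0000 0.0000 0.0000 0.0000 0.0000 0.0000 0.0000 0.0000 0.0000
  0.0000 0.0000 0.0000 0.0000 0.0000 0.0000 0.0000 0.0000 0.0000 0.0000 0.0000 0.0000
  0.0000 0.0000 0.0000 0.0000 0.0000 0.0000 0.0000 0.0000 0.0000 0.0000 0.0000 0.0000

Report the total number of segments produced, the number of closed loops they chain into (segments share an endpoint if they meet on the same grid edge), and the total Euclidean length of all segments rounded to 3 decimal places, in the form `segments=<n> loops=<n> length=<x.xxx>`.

segments=6 loops=1 length=4.187

cell (2,2): code 0100 → (2.908,3.000)–(3.000,2.938)
cell (2,3): code 1100 → (2.528,4.000)–(2.908,3.000)
cell (2,4): code 1000 → (3.000,4.428)–(2.528,4.000)
cell (3,2): code 0010 → (3.000,2.938)–(3.170,3.000)
cell (3,3): code 0011 → (3.170,3.000)–(3.868,4.000)
cell (3,4): code 0001 → (3.868,4.000)–(3.000,4.428)
total: 6 segments, chained into 1 closed loop(s), length Σ = 4.186815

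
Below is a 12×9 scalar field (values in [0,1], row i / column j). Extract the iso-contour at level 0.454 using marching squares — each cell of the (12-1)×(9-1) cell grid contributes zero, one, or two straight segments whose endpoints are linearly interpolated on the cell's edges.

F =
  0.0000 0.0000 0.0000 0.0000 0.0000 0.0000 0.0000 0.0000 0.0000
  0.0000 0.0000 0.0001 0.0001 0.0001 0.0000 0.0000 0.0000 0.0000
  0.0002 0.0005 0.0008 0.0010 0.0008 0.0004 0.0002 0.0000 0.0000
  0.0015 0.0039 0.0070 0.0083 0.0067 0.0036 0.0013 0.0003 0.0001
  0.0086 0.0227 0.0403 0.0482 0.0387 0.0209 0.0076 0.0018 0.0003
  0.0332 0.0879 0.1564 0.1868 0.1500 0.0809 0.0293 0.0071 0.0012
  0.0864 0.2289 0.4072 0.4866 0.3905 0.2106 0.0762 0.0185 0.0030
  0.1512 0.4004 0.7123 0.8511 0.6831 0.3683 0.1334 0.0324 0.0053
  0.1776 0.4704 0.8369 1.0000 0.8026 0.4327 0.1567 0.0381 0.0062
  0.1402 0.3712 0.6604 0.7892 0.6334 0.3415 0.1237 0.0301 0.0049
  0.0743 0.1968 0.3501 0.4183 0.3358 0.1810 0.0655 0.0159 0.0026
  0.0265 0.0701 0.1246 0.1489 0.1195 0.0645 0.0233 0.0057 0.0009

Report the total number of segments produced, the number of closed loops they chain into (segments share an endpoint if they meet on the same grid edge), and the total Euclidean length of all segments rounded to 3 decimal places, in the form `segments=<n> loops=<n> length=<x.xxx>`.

cell (5,2): code 0100 → (5.891,3.000)–(6.000,2.589)
cell (5,3): code 1000 → (6.000,3.339)–(5.891,3.000)
cell (6,1): code 0100 → (6.153,2.000)–(7.000,1.172)
cell (6,2): code 1110 → (6.000,2.589)–(6.153,2.000)
cell (6,3): code 1101 → (6.217,4.000)–(6.000,3.339)
cell (6,4): code 1000 → (7.000,4.728)–(6.217,4.000)
cell (7,0): code 0100 → (7.766,1.000)–(8.000,0.944)
cell (7,1): code 1110 → (7.000,1.172)–(7.766,1.000)
cell (7,4): code 1001 → (8.000,4.942)–(7.000,4.728)
cell (8,0): code 0010 → (8.000,0.944)–(8.165,1.000)
cell (8,1): code 0111 → (8.165,1.000)–(9.000,1.286)
cell (8,4): code 1001 → (9.000,4.615)–(8.000,4.942)
cell (9,1): code 0010 → (9.000,1.286)–(9.665,2.000)
cell (9,2): code 0011 → (9.665,2.000)–(9.904,3.000)
cell (9,3): code 0011 → (9.904,3.000)–(9.603,4.000)
cell (9,4): code 0001 → (9.603,4.000)–(9.000,4.615)
total: 16 segments, chained into 1 closed loop(s), length Σ = 12.405401

segments=16 loops=1 length=12.405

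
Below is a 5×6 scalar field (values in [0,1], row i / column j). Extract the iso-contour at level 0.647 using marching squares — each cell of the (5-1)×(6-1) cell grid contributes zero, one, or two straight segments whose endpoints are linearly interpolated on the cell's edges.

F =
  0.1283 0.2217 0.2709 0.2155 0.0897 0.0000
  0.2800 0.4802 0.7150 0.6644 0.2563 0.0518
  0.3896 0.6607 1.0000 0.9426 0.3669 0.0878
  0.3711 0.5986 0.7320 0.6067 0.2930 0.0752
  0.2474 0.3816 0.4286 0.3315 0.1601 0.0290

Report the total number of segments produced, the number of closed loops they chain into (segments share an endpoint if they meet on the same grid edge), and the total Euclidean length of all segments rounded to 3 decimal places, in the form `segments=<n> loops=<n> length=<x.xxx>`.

cell (0,1): code 0100 → (0.847,2.000)–(1.000,1.710)
cell (0,2): code 1100 → (0.961,3.000)–(0.847,2.000)
cell (0,3): code 1000 → (1.000,3.043)–(0.961,3.000)
cell (1,0): code 0100 → (1.924,1.000)–(2.000,0.949)
cell (1,1): code 1110 → (1.000,1.710)–(1.924,1.000)
cell (1,3): code 1001 → (2.000,3.513)–(1.000,3.043)
cell (2,0): code 0010 → (2.000,0.949)–(2.221,1.000)
cell (2,1): code 0111 → (2.221,1.000)–(3.000,1.363)
cell (2,2): code 1011 → (3.000,2.678)–(2.880,3.000)
cell (2,3): code 0001 → (2.880,3.000)–(2.000,3.513)
cell (3,1): code 0010 → (3.000,1.363)–(3.280,2.000)
cell (3,2): code 0001 → (3.280,2.000)–(3.000,2.678)
total: 12 segments, chained into 1 closed loop(s), length Σ = 7.631976

segments=12 loops=1 length=7.632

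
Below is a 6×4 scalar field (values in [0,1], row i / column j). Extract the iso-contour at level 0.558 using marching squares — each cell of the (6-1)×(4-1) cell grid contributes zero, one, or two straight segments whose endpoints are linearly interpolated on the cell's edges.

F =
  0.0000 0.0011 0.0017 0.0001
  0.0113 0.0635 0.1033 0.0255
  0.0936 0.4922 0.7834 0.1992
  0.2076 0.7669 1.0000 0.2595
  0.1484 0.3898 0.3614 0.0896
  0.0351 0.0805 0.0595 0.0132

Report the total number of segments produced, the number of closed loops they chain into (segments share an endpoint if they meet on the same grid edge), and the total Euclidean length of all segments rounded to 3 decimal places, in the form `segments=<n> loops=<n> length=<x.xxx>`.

cell (1,1): code 0100 → (1.669,2.000)–(2.000,1.226)
cell (1,2): code 1000 → (2.000,2.386)–(1.669,2.000)
cell (2,0): code 0100 → (2.240,1.000)–(3.000,0.626)
cell (2,1): code 1110 → (2.000,1.226)–(2.240,1.000)
cell (2,2): code 1001 → (3.000,2.597)–(2.000,2.386)
cell (3,0): code 0010 → (3.000,0.626)–(3.554,1.000)
cell (3,1): code 0011 → (3.554,1.000)–(3.692,2.000)
cell (3,2): code 0001 → (3.692,2.000)–(3.000,2.597)
total: 8 segments, chained into 1 closed loop(s), length Σ = 6.140788

segments=8 loops=1 length=6.141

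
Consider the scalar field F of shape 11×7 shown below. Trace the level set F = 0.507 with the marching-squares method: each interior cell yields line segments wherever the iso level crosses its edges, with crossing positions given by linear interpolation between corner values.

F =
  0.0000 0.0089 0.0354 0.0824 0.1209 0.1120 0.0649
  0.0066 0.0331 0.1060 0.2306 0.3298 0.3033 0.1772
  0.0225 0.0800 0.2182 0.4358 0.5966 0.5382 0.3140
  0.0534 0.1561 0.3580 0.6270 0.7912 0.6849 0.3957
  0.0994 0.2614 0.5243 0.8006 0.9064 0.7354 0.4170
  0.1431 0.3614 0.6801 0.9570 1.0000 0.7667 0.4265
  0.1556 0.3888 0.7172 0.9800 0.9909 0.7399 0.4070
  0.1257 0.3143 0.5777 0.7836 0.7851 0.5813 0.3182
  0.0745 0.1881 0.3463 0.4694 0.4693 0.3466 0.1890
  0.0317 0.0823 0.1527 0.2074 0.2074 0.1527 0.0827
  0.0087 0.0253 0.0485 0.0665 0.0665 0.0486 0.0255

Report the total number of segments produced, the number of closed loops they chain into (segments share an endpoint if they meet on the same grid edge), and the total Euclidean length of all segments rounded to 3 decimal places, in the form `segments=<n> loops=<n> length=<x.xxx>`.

cell (1,3): code 0100 → (1.664,4.000)–(2.000,3.443)
cell (1,4): code 1100 → (1.867,5.000)–(1.664,4.000)
cell (1,5): code 1000 → (2.000,5.139)–(1.867,5.000)
cell (2,2): code 0100 → (2.372,3.000)–(3.000,2.554)
cell (2,3): code 1110 → (2.000,3.443)–(2.372,3.000)
cell (2,5): code 1001 → (3.000,5.615)–(2.000,5.139)
cell (3,1): code 0100 → (3.896,2.000)–(4.000,1.934)
cell (3,2): code 1110 → (3.000,2.554)–(3.896,2.000)
cell (3,5): code 1001 → (4.000,5.717)–(3.000,5.615)
cell (4,1): code 0110 → (4.000,1.934)–(5.000,1.457)
cell (4,5): code 1001 → (5.000,5.763)–(4.000,5.717)
cell (5,1): code 0110 → (5.000,1.457)–(6.000,1.360)
cell (5,5): code 1001 → (6.000,5.700)–(5.000,5.763)
cell (6,1): code 0110 → (6.000,1.360)–(7.000,1.732)
cell (6,5): code 1001 → (7.000,5.282)–(6.000,5.700)
cell (7,1): code 0010 → (7.000,1.732)–(7.306,2.000)
cell (7,2): code 0011 → (7.306,2.000)–(7.880,3.000)
cell (7,3): code 0011 → (7.880,3.000)–(7.881,4.000)
cell (7,4): code 0011 → (7.881,4.000)–(7.317,5.000)
cell (7,5): code 0001 → (7.317,5.000)–(7.000,5.282)
total: 20 segments, chained into 1 closed loop(s), length Σ = 16.899779

segments=20 loops=1 length=16.900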